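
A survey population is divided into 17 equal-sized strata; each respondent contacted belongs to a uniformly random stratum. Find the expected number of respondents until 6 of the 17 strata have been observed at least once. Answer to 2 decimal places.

Going from k to k+1 distinct takes a geometric number of respondents with mean 17/(17-k).
Sum over k = 0,...,5: E = 17/17 + 17/16 + 17/15 + 17/14 + 17/13 + 17/12 = 7.134.

7.13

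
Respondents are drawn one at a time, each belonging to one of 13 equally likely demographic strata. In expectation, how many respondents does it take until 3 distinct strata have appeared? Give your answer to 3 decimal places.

Going from k to k+1 distinct takes a geometric number of respondents with mean 13/(13-k).
Sum over k = 0,...,2: E = 13/13 + 13/12 + 13/11 = 3.2652.

3.265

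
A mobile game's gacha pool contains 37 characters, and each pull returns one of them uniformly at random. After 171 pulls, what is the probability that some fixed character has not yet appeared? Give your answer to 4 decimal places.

On each pull the fixed character fails to appear with probability 36/37.
P(still missing after 171) = (36/37)^171 = 0.00923.

0.0092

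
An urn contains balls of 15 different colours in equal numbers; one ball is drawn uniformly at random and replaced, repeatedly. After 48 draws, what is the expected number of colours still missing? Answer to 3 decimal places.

For each colour, P(unseen after 48) = (14/15)^48 = 0.0365.
By linearity of expectation, E[unseen] = 15·(14/15)^48 = 0.5468.

0.547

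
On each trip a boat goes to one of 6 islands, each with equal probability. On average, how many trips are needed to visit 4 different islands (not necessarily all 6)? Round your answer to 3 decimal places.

Going from k to k+1 distinct takes a geometric number of trips with mean 6/(6-k).
Sum over k = 0,...,3: E = 6/6 + 6/5 + 6/4 + 6/3 = 5.7000.

5.700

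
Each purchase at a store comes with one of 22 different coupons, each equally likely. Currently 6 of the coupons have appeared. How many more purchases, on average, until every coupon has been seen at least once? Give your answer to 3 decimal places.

74.376

With k distinct coupons already seen, the next new one takes an expected 22/(22-k) purchases.
Sum over k = 6,...,21: E = 22/16 + 22/15 + 22/14 + ... + 22/2 + 22/1 = 74.3760.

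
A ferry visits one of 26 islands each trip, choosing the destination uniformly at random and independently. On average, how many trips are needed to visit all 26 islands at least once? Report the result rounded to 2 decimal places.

100.21

The wait to go from k to k+1 distinct islands is geometric with mean 26/(26-k).
E[T] = 26/26 + 26/25 + 26/24 + ... + 26/2 + 26/1 = 26·H_{26}.
H_{26} = 3.854, so E[T] = 100.215.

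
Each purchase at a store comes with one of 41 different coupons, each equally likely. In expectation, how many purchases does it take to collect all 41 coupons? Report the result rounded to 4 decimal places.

176.4203

After k distinct coupons have appeared, the next purchase gives a new one with probability (41-k)/41, so the expected wait for the (k+1)-th is 41/(41-k).
E[T] = 41/41 + 41/40 + 41/39 + ... + 41/2 + 41/1 = 41·H_{41}.
H_{41} = 4.30293, so E[T] = 176.42026.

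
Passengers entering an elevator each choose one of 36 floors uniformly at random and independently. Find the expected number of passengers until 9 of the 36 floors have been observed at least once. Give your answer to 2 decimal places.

10.19

With k distinct floors already seen, the next new one arrives after an expected 36/(36-k) passengers.
Sum over k = 0,...,8: E = 36/36 + 36/35 + 36/34 + ... + 36/29 + 36/28 = 10.192.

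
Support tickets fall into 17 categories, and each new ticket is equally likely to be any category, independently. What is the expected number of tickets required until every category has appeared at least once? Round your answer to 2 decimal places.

58.47

After k distinct categories have appeared, the next ticket gives a new one with probability (17-k)/17, so the expected wait for the (k+1)-th is 17/(17-k).
E[T] = 17/17 + 17/16 + 17/15 + ... + 17/2 + 17/1 = 17·H_{17}.
H_{17} = 3.440, so E[T] = 58.472.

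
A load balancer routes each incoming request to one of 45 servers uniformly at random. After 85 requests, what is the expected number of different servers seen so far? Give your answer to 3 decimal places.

38.338

For each server, P(seen in 85 requests) = 1 - (44/45)^85 = 0.8519.
By linearity of expectation, E[distinct seen] = 45·(1 - (44/45)^85) = 38.3377.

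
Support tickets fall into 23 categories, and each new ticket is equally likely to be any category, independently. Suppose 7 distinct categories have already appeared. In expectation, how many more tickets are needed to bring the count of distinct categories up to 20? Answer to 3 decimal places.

35.590

The wait to go from k to k+1 distinct categories is geometric with mean 23/(23-k).
Sum over k = 7,...,19: E = 23/16 + 23/15 + 23/14 + ... + 23/5 + 23/4 = 35.5901.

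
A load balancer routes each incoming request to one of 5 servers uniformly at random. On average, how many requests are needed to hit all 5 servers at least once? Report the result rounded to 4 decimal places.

Split into phases: going from k distinct to k+1 distinct takes on average 5/(5-k) requests.
E[T] = 5/5 + 5/4 + 5/3 + 5/2 + 5/1 = 5·H_{5}.
H_{5} = 2.28333, so E[T] = 11.41667.

11.4167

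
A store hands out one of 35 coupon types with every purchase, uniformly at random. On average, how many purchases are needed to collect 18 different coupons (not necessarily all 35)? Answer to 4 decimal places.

Going from k to k+1 distinct takes a geometric number of purchases with mean 35/(35-k).
Sum over k = 0,...,17: E = 35/35 + 35/34 + 35/33 + ... + 35/19 + 35/18 = 24.75301.

24.7530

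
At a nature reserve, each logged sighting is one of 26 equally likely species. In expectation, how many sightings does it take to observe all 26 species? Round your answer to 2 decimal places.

100.21

The wait to go from k to k+1 distinct species is geometric with mean 26/(26-k).
E[T] = 26/26 + 26/25 + 26/24 + ... + 26/2 + 26/1 = 26·H_{26}.
H_{26} = 3.854, so E[T] = 100.215.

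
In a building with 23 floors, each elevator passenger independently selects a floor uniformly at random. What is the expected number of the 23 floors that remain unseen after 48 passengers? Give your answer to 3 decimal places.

2.723

For each floor, P(unseen after 48) = (22/23)^48 = 0.1184.
By linearity of expectation, E[unseen] = 23·(22/23)^48 = 2.7232.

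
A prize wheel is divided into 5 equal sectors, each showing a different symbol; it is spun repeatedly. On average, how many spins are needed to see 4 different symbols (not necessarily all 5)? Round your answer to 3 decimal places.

6.417

Going from k to k+1 distinct takes a geometric number of spins with mean 5/(5-k).
Sum over k = 0,...,3: E = 5/5 + 5/4 + 5/3 + 5/2 = 6.4167.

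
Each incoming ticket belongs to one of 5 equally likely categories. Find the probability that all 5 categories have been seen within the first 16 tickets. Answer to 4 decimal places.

0.8621

Let A_i be the event that category i is missing after 16 tickets. By inclusion–exclusion on the A_i,
P(all seen) = Σ_{j=0}^{5} (-1)^j C(5,j)((5-j)/5)^16
= 1.00000 - 0.14074 + 0.00282 - 0.00000 + 0.00000 - 0.00000
= 0.86208.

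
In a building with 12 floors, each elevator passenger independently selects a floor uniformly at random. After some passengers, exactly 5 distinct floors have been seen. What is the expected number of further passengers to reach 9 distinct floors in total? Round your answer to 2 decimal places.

The wait to go from k to k+1 distinct floors is geometric with mean 12/(12-k).
Sum over k = 5,...,8: E = 12/7 + 12/6 + 12/5 + 12/4 = 9.114.

9.11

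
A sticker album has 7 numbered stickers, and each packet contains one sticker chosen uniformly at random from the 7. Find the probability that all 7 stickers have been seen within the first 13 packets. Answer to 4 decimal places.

Let A_i be the event that sticker i is missing after 13 packets. By inclusion–exclusion on the A_i,
P(all seen) = Σ_{j=0}^{7} (-1)^j C(7,j)((7-j)/7)^13
= 1.00000 - 0.94360 + 0.26458 - 0.02424 + 0.00058 - 0.00000 + 0.00000 - 0.00000
= 0.29731.

0.2973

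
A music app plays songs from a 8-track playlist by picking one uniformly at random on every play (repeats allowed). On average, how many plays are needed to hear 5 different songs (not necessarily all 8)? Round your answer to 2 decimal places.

With k distinct songs already seen, the next new one arrives after an expected 8/(8-k) plays.
Sum over k = 0,...,4: E = 8/8 + 8/7 + 8/6 + 8/5 + 8/4 = 7.076.

7.08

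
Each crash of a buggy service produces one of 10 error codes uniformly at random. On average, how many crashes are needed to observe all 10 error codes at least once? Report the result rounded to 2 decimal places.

29.29

Split into phases: going from k distinct to k+1 distinct takes on average 10/(10-k) crashes.
E[T] = 10/10 + 10/9 + 10/8 + ... + 10/2 + 10/1 = 10·H_{10}.
H_{10} = 2.929, so E[T] = 29.290.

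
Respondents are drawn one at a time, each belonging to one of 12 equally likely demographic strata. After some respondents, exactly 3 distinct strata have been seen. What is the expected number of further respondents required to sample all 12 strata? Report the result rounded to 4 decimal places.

33.9476

With k distinct strata already seen, the next new one takes an expected 12/(12-k) respondents.
Sum over k = 3,...,11: E = 12/9 + 12/8 + 12/7 + ... + 12/2 + 12/1 = 33.94762.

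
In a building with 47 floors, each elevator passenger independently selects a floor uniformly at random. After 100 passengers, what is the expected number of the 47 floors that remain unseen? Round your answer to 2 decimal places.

5.47

For each floor, P(unseen after 100) = (46/47)^100 = 0.116.
By linearity of expectation, E[unseen] = 47·(46/47)^100 = 5.471.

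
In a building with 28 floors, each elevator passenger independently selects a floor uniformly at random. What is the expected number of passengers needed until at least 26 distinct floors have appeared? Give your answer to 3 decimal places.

67.961

Going from k to k+1 distinct takes a geometric number of passengers with mean 28/(28-k).
Sum over k = 0,...,25: E = 28/28 + 28/27 + 28/26 + ... + 28/4 + 28/3 = 67.9608.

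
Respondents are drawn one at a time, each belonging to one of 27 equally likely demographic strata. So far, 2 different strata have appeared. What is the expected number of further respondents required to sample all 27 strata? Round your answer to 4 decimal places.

103.0309

The wait to go from k to k+1 distinct strata is geometric with mean 27/(27-k).
Sum over k = 2,...,26: E = 27/25 + 27/24 + 27/23 + ... + 27/2 + 27/1 = 103.03087.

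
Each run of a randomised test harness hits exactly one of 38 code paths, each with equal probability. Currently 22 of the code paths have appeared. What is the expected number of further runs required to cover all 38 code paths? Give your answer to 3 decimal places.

From k distinct to k+1 distinct takes on average 38/(38-k) runs.
Sum over k = 22,...,37: E = 38/16 + 38/15 + 38/14 + ... + 38/2 + 38/1 = 128.4677.

128.468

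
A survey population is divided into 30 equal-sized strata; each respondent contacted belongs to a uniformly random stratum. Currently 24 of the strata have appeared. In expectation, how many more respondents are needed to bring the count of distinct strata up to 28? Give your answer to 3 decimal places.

28.500

From k distinct to k+1 distinct takes on average 30/(30-k) respondents.
Sum over k = 24,...,27: E = 30/6 + 30/5 + 30/4 + 30/3 = 28.5000.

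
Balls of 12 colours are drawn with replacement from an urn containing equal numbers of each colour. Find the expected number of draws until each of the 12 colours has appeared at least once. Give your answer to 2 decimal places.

37.24

The wait to go from k to k+1 distinct colours is geometric with mean 12/(12-k).
E[T] = 12/12 + 12/11 + 12/10 + ... + 12/2 + 12/1 = 12·H_{12}.
H_{12} = 3.103, so E[T] = 37.239.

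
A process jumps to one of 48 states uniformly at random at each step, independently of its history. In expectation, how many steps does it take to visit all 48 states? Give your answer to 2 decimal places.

214.02

Split into phases: going from k distinct to k+1 distinct takes on average 48/(48-k) steps.
E[T] = 48/48 + 48/47 + 48/46 + ... + 48/2 + 48/1 = 48·H_{48}.
H_{48} = 4.459, so E[T] = 214.022.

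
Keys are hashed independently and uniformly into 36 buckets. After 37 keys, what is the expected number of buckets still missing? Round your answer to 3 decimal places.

For each bucket, P(unseen after 37) = (35/36)^37 = 0.3526.
By linearity of expectation, E[unseen] = 36·(35/36)^37 = 12.6949.

12.695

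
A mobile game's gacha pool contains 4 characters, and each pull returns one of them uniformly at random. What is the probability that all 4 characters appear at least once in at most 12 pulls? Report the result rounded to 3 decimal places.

0.875

Let A_i be the event that character i is missing after 12 pulls. By inclusion–exclusion on the A_i,
P(all seen) = Σ_{j=0}^{4} (-1)^j C(4,j)((4-j)/4)^12
= 1.0000 - 0.1267 + 0.0015 - 0.0000 + 0.0000
= 0.8748.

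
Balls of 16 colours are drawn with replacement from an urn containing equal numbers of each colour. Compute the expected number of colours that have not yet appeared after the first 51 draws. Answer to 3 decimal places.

0.595

For each colour, P(unseen after 51) = (15/16)^51 = 0.0372.
By linearity of expectation, E[unseen] = 16·(15/16)^51 = 0.5952.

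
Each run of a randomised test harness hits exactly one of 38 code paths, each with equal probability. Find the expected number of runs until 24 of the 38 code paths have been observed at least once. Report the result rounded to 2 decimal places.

37.10

With k distinct code paths already seen, the next new one arrives after an expected 38/(38-k) runs.
Sum over k = 0,...,23: E = 38/38 + 38/37 + 38/36 + ... + 38/16 + 38/15 = 37.101.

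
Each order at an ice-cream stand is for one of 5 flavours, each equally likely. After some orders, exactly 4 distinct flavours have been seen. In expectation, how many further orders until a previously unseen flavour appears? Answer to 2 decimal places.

5.00

Each order yields a new flavour with probability (5-4)/5 = 1/5, so the wait is geometric with mean 5/1.
E = 5/1 = 5.000.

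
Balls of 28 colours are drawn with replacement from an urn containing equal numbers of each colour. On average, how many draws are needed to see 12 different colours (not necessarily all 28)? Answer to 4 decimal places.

15.3004

With k distinct colours already seen, the next new one arrives after an expected 28/(28-k) draws.
Sum over k = 0,...,11: E = 28/28 + 28/27 + 28/26 + ... + 28/18 + 28/17 = 15.30038.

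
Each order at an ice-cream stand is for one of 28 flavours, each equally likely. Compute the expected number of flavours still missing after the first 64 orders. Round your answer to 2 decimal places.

2.73

For each flavour, P(unseen after 64) = (27/28)^64 = 0.098.
By linearity of expectation, E[unseen] = 28·(27/28)^64 = 2.731.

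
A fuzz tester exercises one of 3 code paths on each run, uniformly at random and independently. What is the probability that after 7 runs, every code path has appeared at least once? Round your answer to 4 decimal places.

0.8258

Let A_i be the event that code path i is missing after 7 runs. By inclusion–exclusion on the A_i,
P(all seen) = Σ_{j=0}^{3} (-1)^j C(3,j)((3-j)/3)^7
= 1.00000 - 0.17558 + 0.00137 - 0.00000
= 0.82579.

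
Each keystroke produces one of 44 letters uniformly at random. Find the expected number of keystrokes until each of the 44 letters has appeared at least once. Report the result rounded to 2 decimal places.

The wait to go from k to k+1 distinct letters is geometric with mean 44/(44-k).
E[T] = 44/44 + 44/43 + 44/42 + ... + 44/2 + 44/1 = 44·H_{44}.
H_{44} = 4.373, so E[T] = 192.400.

192.40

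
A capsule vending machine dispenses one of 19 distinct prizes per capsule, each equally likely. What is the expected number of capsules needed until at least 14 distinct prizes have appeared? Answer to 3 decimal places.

24.024

Going from k to k+1 distinct takes a geometric number of capsules with mean 19/(19-k).
Sum over k = 0,...,13: E = 19/19 + 19/18 + 19/17 + ... + 19/7 + 19/6 = 24.0237.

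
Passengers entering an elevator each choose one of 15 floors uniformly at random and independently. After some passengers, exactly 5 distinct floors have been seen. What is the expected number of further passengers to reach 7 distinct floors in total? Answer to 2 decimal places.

From k distinct to k+1 distinct takes on average 15/(15-k) passengers.
Sum over k = 5,...,6: E = 15/10 + 15/9 = 3.167.

3.17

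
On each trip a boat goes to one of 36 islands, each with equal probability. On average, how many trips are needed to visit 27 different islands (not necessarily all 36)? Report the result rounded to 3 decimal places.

Going from k to k+1 distinct takes a geometric number of trips with mean 36/(36-k).
Sum over k = 0,...,26: E = 36/36 + 36/35 + 36/34 + ... + 36/11 + 36/10 = 48.4413.

48.441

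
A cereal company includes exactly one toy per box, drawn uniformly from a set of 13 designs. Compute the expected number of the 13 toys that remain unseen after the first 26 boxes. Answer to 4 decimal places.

1.6223

For each toy, P(unseen after 26) = (12/13)^26 = 0.12479.
By linearity of expectation, E[unseen] = 13·(12/13)^26 = 1.62229.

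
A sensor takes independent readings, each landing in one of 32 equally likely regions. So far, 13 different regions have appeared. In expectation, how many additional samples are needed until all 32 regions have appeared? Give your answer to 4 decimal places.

113.5277

With k distinct regions already seen, the next new one takes an expected 32/(32-k) samples.
Sum over k = 13,...,31: E = 32/19 + 32/18 + 32/17 + ... + 32/2 + 32/1 = 113.52767.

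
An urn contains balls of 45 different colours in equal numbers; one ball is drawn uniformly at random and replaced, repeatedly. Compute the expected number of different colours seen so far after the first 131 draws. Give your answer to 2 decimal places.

For each colour, P(seen in 131 draws) = 1 - (44/45)^131 = 0.947.
By linearity of expectation, E[distinct seen] = 45·(1 - (44/45)^131) = 42.630.

42.63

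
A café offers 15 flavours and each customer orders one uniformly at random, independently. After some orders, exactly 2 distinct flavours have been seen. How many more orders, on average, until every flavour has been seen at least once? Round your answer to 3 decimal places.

47.702

From k distinct to k+1 distinct takes on average 15/(15-k) orders.
Sum over k = 2,...,14: E = 15/13 + 15/12 + 15/11 + ... + 15/2 + 15/1 = 47.7020.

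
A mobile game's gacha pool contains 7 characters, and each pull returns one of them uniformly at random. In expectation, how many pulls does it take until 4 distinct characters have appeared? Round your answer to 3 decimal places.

5.317

Going from k to k+1 distinct takes a geometric number of pulls with mean 7/(7-k).
Sum over k = 0,...,3: E = 7/7 + 7/6 + 7/5 + 7/4 = 5.3167.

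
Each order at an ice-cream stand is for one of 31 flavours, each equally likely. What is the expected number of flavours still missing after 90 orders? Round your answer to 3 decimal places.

For each flavour, P(unseen after 90) = (30/31)^90 = 0.0523.
By linearity of expectation, E[unseen] = 31·(30/31)^90 = 1.6208.

1.621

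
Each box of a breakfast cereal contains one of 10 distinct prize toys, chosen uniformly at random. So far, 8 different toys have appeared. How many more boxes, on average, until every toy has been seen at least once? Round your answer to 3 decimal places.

With k distinct toys already seen, the next new one takes an expected 10/(10-k) boxes.
Sum over k = 8,...,9: E = 10/2 + 10/1 = 15.0000.

15.000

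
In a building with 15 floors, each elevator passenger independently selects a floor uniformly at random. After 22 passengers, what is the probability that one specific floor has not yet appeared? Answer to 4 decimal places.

Each passenger misses the fixed floor with probability (15-1)/15 = 14/15, independently.
P(still missing after 22) = (14/15)^22 = 0.21918.

0.2192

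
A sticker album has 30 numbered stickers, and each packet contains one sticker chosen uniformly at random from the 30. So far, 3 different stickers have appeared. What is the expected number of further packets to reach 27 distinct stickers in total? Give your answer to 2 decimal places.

61.74

From k distinct to k+1 distinct takes on average 30/(30-k) packets.
Sum over k = 3,...,26: E = 30/27 + 30/26 + 30/25 + ... + 30/5 + 30/4 = 61.744.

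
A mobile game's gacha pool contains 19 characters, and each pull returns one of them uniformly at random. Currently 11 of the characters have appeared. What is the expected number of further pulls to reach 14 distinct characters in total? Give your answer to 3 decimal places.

8.256

With k distinct characters already seen, the next new one takes an expected 19/(19-k) pulls.
Sum over k = 11,...,13: E = 19/8 + 19/7 + 19/6 = 8.2560.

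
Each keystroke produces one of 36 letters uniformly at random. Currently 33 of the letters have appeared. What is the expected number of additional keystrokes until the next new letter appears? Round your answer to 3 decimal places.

12.000

The number of keystrokes until the next new letter is geometric with success probability 3/36, so its mean is 36/3.
E = 36/3 = 12.0000.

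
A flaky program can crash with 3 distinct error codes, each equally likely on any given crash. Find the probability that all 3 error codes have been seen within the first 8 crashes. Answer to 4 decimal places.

By inclusion–exclusion over which error codes are missing,
P(all seen) = Σ_{j=0}^{3} (-1)^j C(3,j)((3-j)/3)^8
= 1.00000 - 0.11706 + 0.00046 - 0.00000
= 0.88340.

0.8834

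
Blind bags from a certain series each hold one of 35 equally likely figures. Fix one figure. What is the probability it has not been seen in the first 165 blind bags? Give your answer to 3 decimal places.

0.008

Each blind bag misses the fixed figure with probability (35-1)/35 = 34/35, independently.
P(still missing after 165) = (34/35)^165 = 0.0084.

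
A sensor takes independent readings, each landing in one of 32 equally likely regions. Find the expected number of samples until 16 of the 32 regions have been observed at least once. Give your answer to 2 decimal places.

With k distinct regions already seen, the next new one arrives after an expected 32/(32-k) samples.
Sum over k = 0,...,15: E = 32/32 + 32/31 + 32/30 + ... + 32/18 + 32/17 = 21.689.

21.69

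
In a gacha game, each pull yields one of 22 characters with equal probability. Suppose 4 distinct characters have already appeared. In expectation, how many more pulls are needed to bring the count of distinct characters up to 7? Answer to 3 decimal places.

3.891

With k distinct characters already seen, the next new one takes an expected 22/(22-k) pulls.
Sum over k = 4,...,6: E = 22/18 + 22/17 + 22/16 = 3.8913.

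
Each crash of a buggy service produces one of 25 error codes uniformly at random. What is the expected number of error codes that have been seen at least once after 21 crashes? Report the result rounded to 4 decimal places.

For each error code, P(seen in 21 crashes) = 1 - (24/25)^21 = 0.57568.
By linearity of expectation, E[distinct seen] = 25·(1 - (24/25)^21) = 14.39194.

14.3919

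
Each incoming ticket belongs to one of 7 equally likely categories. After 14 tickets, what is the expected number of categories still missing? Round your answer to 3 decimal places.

For each category, P(unseen after 14) = (6/7)^14 = 0.1155.
By linearity of expectation, E[unseen] = 7·(6/7)^14 = 0.8088.

0.809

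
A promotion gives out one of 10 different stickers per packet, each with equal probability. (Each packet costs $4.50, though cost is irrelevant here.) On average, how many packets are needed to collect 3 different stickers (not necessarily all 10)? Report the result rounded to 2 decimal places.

With k distinct stickers already seen, the next new one arrives after an expected 10/(10-k) packets.
Sum over k = 0,...,2: E = 10/10 + 10/9 + 10/8 = 3.361.

3.36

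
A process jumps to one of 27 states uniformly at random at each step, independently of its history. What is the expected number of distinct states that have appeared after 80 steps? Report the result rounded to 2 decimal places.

25.68

For each state, P(seen in 80 steps) = 1 - (26/27)^80 = 0.951.
By linearity of expectation, E[distinct seen] = 27·(1 - (26/27)^80) = 25.681.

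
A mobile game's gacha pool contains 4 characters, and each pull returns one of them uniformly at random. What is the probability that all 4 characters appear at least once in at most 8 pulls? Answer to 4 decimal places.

0.6229

Let A_i be the event that character i is missing after 8 pulls. By inclusion–exclusion on the A_i,
P(all seen) = Σ_{j=0}^{4} (-1)^j C(4,j)((4-j)/4)^8
= 1.00000 - 0.40045 + 0.02344 - 0.00006 + 0.00000
= 0.62292.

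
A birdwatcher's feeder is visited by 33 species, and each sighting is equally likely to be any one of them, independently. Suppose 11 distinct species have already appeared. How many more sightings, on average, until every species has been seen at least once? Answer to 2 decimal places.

The wait to go from k to k+1 distinct species is geometric with mean 33/(33-k).
Sum over k = 11,...,32: E = 33/22 + 33/21 + 33/20 + ... + 33/2 + 33/1 = 121.797.

121.80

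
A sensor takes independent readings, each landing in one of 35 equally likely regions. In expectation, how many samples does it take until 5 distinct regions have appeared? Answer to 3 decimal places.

5.313

With k distinct regions already seen, the next new one arrives after an expected 35/(35-k) samples.
Sum over k = 0,...,4: E = 35/35 + 35/34 + 35/33 + 35/32 + 35/31 = 5.3128.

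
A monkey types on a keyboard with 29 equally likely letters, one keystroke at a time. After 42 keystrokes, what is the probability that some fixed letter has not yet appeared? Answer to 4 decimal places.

Each keystroke misses the fixed letter with probability (29-1)/29 = 28/29, independently.
P(still missing after 42) = (28/29)^42 = 0.22905.

0.2290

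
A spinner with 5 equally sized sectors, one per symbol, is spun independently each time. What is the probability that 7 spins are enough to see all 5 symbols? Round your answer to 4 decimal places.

0.2150

Let A_i be the event that symbol i is missing after 7 spins. By inclusion–exclusion on the A_i,
P(all seen) = Σ_{j=0}^{5} (-1)^j C(5,j)((5-j)/5)^7
= 1.00000 - 1.04858 + 0.27994 - 0.01638 + 0.00006 - 0.00000
= 0.21504.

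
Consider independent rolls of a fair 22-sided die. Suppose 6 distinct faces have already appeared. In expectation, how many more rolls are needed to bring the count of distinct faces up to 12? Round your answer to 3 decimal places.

9.939

The wait to go from k to k+1 distinct faces is geometric with mean 22/(22-k).
Sum over k = 6,...,11: E = 22/16 + 22/15 + 22/14 + 22/13 + 22/12 + 22/11 = 9.9387.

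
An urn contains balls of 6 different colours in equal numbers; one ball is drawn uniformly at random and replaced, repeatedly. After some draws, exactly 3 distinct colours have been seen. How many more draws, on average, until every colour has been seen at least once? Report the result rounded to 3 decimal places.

11.000

With k distinct colours already seen, the next new one takes an expected 6/(6-k) draws.
Sum over k = 3,...,5: E = 6/3 + 6/2 + 6/1 = 11.0000.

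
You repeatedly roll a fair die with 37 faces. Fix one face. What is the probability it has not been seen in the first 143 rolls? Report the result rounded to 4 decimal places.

On each roll the fixed face fails to appear with probability 36/37.
P(still missing after 143) = (36/37)^143 = 0.01988.

0.0199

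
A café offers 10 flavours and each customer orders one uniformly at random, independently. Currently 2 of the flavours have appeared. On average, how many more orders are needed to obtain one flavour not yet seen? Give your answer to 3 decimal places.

The number of orders until the next new flavour is geometric with success probability 8/10, so its mean is 10/8.
E = 10/8 = 1.2500.

1.250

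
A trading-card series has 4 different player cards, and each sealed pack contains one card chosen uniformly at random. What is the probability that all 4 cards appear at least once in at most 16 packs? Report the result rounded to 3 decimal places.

0.960

Let A_i be the event that card i is missing after 16 packs. By inclusion–exclusion on the A_i,
P(all seen) = Σ_{j=0}^{4} (-1)^j C(4,j)((4-j)/4)^16
= 1.0000 - 0.0401 + 0.0001 - 0.0000 + 0.0000
= 0.9600.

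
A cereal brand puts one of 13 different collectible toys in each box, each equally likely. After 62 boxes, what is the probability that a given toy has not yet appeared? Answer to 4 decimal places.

0.0070

Each box misses the fixed toy with probability (13-1)/13 = 12/13, independently.
P(still missing after 62) = (12/13)^62 = 0.00699.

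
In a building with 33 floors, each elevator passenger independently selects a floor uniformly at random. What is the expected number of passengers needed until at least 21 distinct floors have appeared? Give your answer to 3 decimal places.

Going from k to k+1 distinct takes a geometric number of passengers with mean 33/(33-k).
Sum over k = 0,...,20: E = 33/33 + 33/32 + 33/31 + ... + 33/14 + 33/13 = 32.5244.

32.524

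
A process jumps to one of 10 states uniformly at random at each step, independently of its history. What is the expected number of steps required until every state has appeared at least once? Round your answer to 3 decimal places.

Split into phases: going from k distinct to k+1 distinct takes on average 10/(10-k) steps.
E[T] = 10/10 + 10/9 + 10/8 + ... + 10/2 + 10/1 = 10·H_{10}.
H_{10} = 2.9290, so E[T] = 29.2897.

29.290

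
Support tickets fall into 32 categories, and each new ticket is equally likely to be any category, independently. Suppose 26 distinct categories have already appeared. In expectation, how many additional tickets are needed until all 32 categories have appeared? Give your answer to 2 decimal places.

The wait to go from k to k+1 distinct categories is geometric with mean 32/(32-k).
Sum over k = 26,...,31: E = 32/6 + 32/5 + 32/4 + 32/3 + 32/2 + 32/1 = 78.400.

78.40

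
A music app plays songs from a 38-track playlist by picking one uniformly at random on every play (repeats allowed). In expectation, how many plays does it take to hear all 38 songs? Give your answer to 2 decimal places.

After k distinct songs have appeared, the next play gives a new one with probability (38-k)/38, so the expected wait for the (k+1)-th is 38/(38-k).
E[T] = 38/38 + 38/37 + 38/36 + ... + 38/2 + 38/1 = 38·H_{38}.
H_{38} = 4.228, so E[T] = 160.660.

160.66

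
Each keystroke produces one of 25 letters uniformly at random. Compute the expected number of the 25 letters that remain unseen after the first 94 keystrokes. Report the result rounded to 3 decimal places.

0.539

For each letter, P(unseen after 94) = (24/25)^94 = 0.0216.
By linearity of expectation, E[unseen] = 25·(24/25)^94 = 0.5388.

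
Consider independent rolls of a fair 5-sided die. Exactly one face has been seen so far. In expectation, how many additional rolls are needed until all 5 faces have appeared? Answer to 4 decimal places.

With k distinct faces already seen, the next new one takes an expected 5/(5-k) rolls.
Sum over k = 1,...,4: E = 5/4 + 5/3 + 5/2 + 5/1 = 10.41667.

10.4167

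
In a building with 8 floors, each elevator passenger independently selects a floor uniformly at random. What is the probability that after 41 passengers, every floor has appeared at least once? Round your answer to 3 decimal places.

0.967

By inclusion–exclusion over which floors are missing,
P(all seen) = Σ_{j=0}^{8} (-1)^j C(8,j)((8-j)/8)^41
= 1.0000 - 0.0335 + 0.0002 - 0.0000 + 0.0000 - 0.0000 + 0.0000 - 0.0000 + 0.0000
= 0.9667.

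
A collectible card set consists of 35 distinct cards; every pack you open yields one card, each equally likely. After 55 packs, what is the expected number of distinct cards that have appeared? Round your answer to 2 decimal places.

27.89

For each card, P(seen in 55 packs) = 1 - (34/35)^55 = 0.797.
By linearity of expectation, E[distinct seen] = 35·(1 - (34/35)^55) = 27.893.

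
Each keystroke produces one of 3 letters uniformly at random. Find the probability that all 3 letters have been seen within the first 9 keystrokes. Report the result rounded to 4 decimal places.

Let A_i be the event that letter i is missing after 9 keystrokes. By inclusion–exclusion on the A_i,
P(all seen) = Σ_{j=0}^{3} (-1)^j C(3,j)((3-j)/3)^9
= 1.00000 - 0.07804 + 0.00015 - 0.00000
= 0.92212.

0.9221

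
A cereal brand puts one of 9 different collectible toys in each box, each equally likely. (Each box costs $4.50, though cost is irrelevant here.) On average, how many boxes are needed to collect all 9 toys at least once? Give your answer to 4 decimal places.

After k distinct toys have appeared, the next box gives a new one with probability (9-k)/9, so the expected wait for the (k+1)-th is 9/(9-k).
E[T] = 9/9 + 9/8 + 9/7 + ... + 9/2 + 9/1 = 9·H_{9}.
H_{9} = 2.82897, so E[T] = 25.46071.

25.4607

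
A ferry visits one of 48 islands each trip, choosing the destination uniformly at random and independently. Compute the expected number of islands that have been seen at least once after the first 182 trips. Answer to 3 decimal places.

For each island, P(seen in 182 trips) = 1 - (47/48)^182 = 0.9783.
By linearity of expectation, E[distinct seen] = 48·(1 - (47/48)^182) = 46.9597.

46.960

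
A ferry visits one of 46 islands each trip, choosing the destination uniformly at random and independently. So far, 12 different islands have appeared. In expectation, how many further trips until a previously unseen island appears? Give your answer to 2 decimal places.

The number of trips until the next new island is geometric with success probability 34/46, so its mean is 46/34.
E = 46/34 = 1.353.

1.35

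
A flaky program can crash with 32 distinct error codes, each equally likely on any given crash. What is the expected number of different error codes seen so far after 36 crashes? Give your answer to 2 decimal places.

For each error code, P(seen in 36 crashes) = 1 - (31/32)^36 = 0.681.
By linearity of expectation, E[distinct seen] = 32·(1 - (31/32)^36) = 21.796.

21.80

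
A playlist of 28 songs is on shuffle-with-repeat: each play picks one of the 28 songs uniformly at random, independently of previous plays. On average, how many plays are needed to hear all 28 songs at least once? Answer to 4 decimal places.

109.9608

The wait to go from k to k+1 distinct songs is geometric with mean 28/(28-k).
E[T] = 28/28 + 28/27 + 28/26 + ... + 28/2 + 28/1 = 28·H_{28}.
H_{28} = 3.92717, so E[T] = 109.96079.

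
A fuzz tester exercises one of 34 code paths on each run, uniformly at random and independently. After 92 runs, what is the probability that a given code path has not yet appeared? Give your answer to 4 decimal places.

0.0642

Each run misses the fixed code path with probability (34-1)/34 = 33/34, independently.
P(still missing after 92) = (33/34)^92 = 0.06415.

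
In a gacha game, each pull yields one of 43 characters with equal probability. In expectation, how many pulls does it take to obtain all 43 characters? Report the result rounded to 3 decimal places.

The wait to go from k to k+1 distinct characters is geometric with mean 43/(43-k).
E[T] = 43/43 + 43/42 + 43/41 + ... + 43/2 + 43/1 = 43·H_{43}.
H_{43} = 4.3500, so E[T] = 187.0499.

187.050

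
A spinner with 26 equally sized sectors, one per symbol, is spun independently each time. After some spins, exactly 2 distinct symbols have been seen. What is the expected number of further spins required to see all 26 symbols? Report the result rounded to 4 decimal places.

98.1749

The wait to go from k to k+1 distinct symbols is geometric with mean 26/(26-k).
Sum over k = 2,...,25: E = 26/24 + 26/23 + 26/22 + ... + 26/2 + 26/1 = 98.17491.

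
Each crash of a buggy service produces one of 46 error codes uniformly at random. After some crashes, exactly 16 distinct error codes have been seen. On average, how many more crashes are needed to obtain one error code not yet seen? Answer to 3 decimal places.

Each crash yields a new error code with probability (46-16)/46 = 30/46, so the wait is geometric with mean 46/30.
E = 46/30 = 1.5333.

1.533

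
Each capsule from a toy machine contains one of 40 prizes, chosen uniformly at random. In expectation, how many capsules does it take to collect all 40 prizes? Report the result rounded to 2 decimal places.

171.14

After k distinct prizes have appeared, the next capsule gives a new one with probability (40-k)/40, so the expected wait for the (k+1)-th is 40/(40-k).
E[T] = 40/40 + 40/39 + 40/38 + ... + 40/2 + 40/1 = 40·H_{40}.
H_{40} = 4.279, so E[T] = 171.142.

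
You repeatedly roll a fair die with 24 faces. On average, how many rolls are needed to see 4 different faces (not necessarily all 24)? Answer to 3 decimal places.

4.277

Going from k to k+1 distinct takes a geometric number of rolls with mean 24/(24-k).
Sum over k = 0,...,3: E = 24/24 + 24/23 + 24/22 + 24/21 = 4.2772.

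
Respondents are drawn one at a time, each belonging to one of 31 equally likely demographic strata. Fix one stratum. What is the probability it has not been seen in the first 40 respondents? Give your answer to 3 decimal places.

On each respondent the fixed stratum fails to appear with probability 30/31.
P(still missing after 40) = (30/31)^40 = 0.2694.

0.269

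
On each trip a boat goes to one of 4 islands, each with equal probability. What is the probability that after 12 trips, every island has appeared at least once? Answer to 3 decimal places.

0.875

Let A_i be the event that island i is missing after 12 trips. By inclusion–exclusion on the A_i,
P(all seen) = Σ_{j=0}^{4} (-1)^j C(4,j)((4-j)/4)^12
= 1.0000 - 0.1267 + 0.0015 - 0.0000 + 0.0000
= 0.8748.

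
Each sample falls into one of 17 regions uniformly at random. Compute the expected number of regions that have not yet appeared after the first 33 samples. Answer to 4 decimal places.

For each region, P(unseen after 33) = (16/17)^33 = 0.13525.
By linearity of expectation, E[unseen] = 17·(16/17)^33 = 2.29929.

2.2993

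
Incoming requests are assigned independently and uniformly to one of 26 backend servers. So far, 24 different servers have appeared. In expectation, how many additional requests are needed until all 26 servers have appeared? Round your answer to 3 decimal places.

The wait to go from k to k+1 distinct servers is geometric with mean 26/(26-k).
Sum over k = 24,...,25: E = 26/2 + 26/1 = 39.0000.

39.000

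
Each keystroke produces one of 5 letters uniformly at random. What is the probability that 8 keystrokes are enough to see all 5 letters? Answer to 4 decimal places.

0.3226

By inclusion–exclusion over which letters are missing,
P(all seen) = Σ_{j=0}^{5} (-1)^j C(5,j)((5-j)/5)^8
= 1.00000 - 0.83886 + 0.16796 - 0.00655 + 0.00001 - 0.00000
= 0.32256.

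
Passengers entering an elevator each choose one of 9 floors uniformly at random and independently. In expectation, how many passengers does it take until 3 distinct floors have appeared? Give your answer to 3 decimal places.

3.411

Going from k to k+1 distinct takes a geometric number of passengers with mean 9/(9-k).
Sum over k = 0,...,2: E = 9/9 + 9/8 + 9/7 = 3.4107.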